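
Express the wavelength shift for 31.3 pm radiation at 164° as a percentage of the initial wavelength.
15.2033%

Calculate the Compton shift:
Δλ = λ_C(1 - cos(164°))
Δλ = 2.4263 × (1 - cos(164°))
Δλ = 2.4263 × 1.9613
Δλ = 4.7586 pm

Percentage change:
(Δλ/λ₀) × 100 = (4.7586/31.3) × 100
= 15.2033%

(Intermediate values are shown rounded; full precision is carried through to the final answer.)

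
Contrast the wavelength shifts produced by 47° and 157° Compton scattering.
157° produces the larger shift by a factor of 6.039

Calculate both shifts using Δλ = λ_C(1 - cos θ):

For θ₁ = 47°:
Δλ₁ = 2.4263 × (1 - cos(47°))
Δλ₁ = 2.4263 × 0.3180
Δλ₁ = 0.7716 pm

For θ₂ = 157°:
Δλ₂ = 2.4263 × (1 - cos(157°))
Δλ₂ = 2.4263 × 1.9205
Δλ₂ = 4.6597 pm

The 157° angle produces the larger shift.
Ratio: 4.6597/0.7716 = 6.039

(Intermediate values are shown rounded; full precision is carried through to the final answer.)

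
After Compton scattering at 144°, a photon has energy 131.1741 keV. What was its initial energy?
244.9001 keV

Convert final energy to wavelength (hc ≈ 1239.842 keV·pm):
λ' = hc/E' = 1239.842 / 131.1741 = 9.4519 pm

Calculate the Compton shift:
Δλ = λ_C(1 - cos(144°))
Δλ = 2.4263 × (1 - cos(144°))
Δλ = 4.3892 pm

Initial wavelength:
λ = λ' - Δλ = 9.4519 - 4.3892 = 5.0626 pm

Initial energy:
E = hc/λ = 1239.842 / 5.0626 = 244.9001 keV

(Intermediate values are shown rounded; full precision is carried through to the final answer.)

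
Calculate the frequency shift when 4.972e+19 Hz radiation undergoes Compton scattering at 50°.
6.249e+18 Hz (decrease)

Convert frequency to wavelength (c = 299792458 m/s):
λ₀ = c/f₀ = 299792458/4.972e+19 = 6.0296150e-12 m = 6.0296 pm

Calculate Compton shift:
Δλ = λ_C(1 - cos(50°)) = 0.8667 pm

Final wavelength:
λ' = λ₀ + Δλ = 6.0296 + 0.8667 = 6.8963 pm

Final frequency:
f' = c/λ' = 299792458/6.8963231e-12 = 4.3471348e+19 Hz

Frequency shift (decrease):
Δf = f₀ - f' = 4.972e+19 - 4.3471348e+19 = 6.249e+18 Hz

(Intermediate values are shown rounded; full precision is carried through to the final answer.)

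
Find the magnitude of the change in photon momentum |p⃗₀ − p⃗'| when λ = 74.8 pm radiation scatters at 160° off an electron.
1.6931e-23 kg·m/s

Photon momentum magnitude is p = h/λ.

Initial momentum:
p₀ = h/λ = 6.6261e-34/7.4800e-11 = 8.8584e-24 kg·m/s

After scattering:
λ' = λ + Δλ = 74.8 + 4.7063 = 79.5063 pm
p' = h/λ' = 6.6261e-34/7.9506e-11 = 8.3340e-24 kg·m/s

Momentum is a vector; the scattered photon's direction makes angle θ = 160° with the incident direction. The magnitude of the vector change Δp⃗ = p⃗₀ − p⃗' is found from the law of cosines:
|Δp⃗|² = p₀² + p'² − 2p₀p'cos θ
|Δp⃗|² = (8.8584e-24)² + (8.3340e-24)² − 2·8.8584e-24·8.3340e-24·cos(160°)
|Δp⃗| = 1.6931e-23 kg·m/s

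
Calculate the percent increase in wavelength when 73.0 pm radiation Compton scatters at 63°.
1.8148%

Calculate the Compton shift:
Δλ = λ_C(1 - cos(63°))
Δλ = 2.4263 × (1 - cos(63°))
Δλ = 2.4263 × 0.5460
Δλ = 1.3248 pm

Percentage change:
(Δλ/λ₀) × 100 = (1.3248/73.0) × 100
= 1.8148%

(Intermediate values are shown rounded; full precision is carried through to the final answer.)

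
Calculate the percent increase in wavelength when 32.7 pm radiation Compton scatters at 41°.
1.8200%

Calculate the Compton shift:
Δλ = λ_C(1 - cos(41°))
Δλ = 2.4263 × (1 - cos(41°))
Δλ = 2.4263 × 0.2453
Δλ = 0.5952 pm

Percentage change:
(Δλ/λ₀) × 100 = (0.5952/32.7) × 100
= 1.8200%

(Intermediate values are shown rounded; full precision is carried through to the final answer.)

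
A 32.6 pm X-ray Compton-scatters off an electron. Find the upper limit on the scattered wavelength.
37.4526 pm (at θ = 180°)

The Compton shift is Δλ = λ_C(1 − cos θ).

Since cos θ ranges from −1 to 1, the factor (1 − cos θ) ranges from 0 to 2; the maximum shift occurs at θ = 180° (backscattering):
Δλ_max = 2λ_C = 2 × 2.4263 pm = 4.8526 pm

Maximum scattered wavelength:
λ'_max = λ₀ + Δλ_max = 32.6 + 4.8526 = 37.4526 pm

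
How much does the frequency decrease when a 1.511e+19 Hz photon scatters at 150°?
2.807e+18 Hz (decrease)

Convert frequency to wavelength (c = 299792458 m/s):
λ₀ = c/f₀ = 299792458/1.511e+19 = 1.9840666e-11 m = 19.8407 pm

Calculate Compton shift:
Δλ = λ_C(1 - cos(150°)) = 4.5276 pm

Final wavelength:
λ' = λ₀ + Δλ = 19.8407 + 4.5276 = 24.3682 pm

Final frequency:
f' = c/λ' = 299792458/2.4368222e-11 = 1.2302599e+19 Hz

Frequency shift (decrease):
Δf = f₀ - f' = 1.511e+19 - 1.2302599e+19 = 2.807e+18 Hz

(Intermediate values are shown rounded; full precision is carried through to the final answer.)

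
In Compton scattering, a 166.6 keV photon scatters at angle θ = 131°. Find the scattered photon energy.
108.1873 keV

First convert energy to wavelength:
λ = hc/E, with hc ≈ 1239.842 keV·pm (i.e. 1239.842 eV·nm)

For E = 166.6 keV = 166600 eV:
λ = 1239.842 keV·pm / 166.6 keV
λ = 7.4420 pm

Calculate the Compton shift:
Δλ = λ_C(1 - cos(131°)) = 2.4263 × 1.6561
Δλ = 4.0181 pm

Final wavelength:
λ' = 7.4420 + 4.0181 = 11.4601 pm

Final energy:
E' = hc/λ' = 1239.842 / 11.4601 = 108.1873 keV

(Intermediate values are shown rounded; full precision is carried through to the final answer.)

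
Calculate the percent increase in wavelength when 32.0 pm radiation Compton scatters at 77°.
5.8766%

Calculate the Compton shift:
Δλ = λ_C(1 - cos(77°))
Δλ = 2.4263 × (1 - cos(77°))
Δλ = 2.4263 × 0.7750
Δλ = 1.8805 pm

Percentage change:
(Δλ/λ₀) × 100 = (1.8805/32.0) × 100
= 5.8766%

(Intermediate values are shown rounded; full precision is carried through to the final answer.)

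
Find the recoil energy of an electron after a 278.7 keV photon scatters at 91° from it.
99.4626 keV

By energy conservation: K_e = E_initial - E_final

First find the scattered photon energy:
Initial wavelength: λ = hc/E = 4.4487 pm
Compton shift: Δλ = λ_C(1 - cos(91°)) = 2.4687 pm
Final wavelength: λ' = 4.4487 + 2.4687 = 6.9173 pm
Final photon energy: E' = hc/λ' = 179.2374 keV

Electron kinetic energy:
K_e = E - E' = 278.7000 - 179.2374 = 99.4626 keV

(Intermediate values are shown rounded; full precision is carried through to the final answer.)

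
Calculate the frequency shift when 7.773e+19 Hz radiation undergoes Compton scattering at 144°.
4.137e+19 Hz (decrease)

Convert frequency to wavelength (c = 299792458 m/s):
λ₀ = c/f₀ = 299792458/7.773e+19 = 3.8568437e-12 m = 3.8568 pm

Calculate Compton shift:
Δλ = λ_C(1 - cos(144°)) = 4.3892 pm

Final wavelength:
λ' = λ₀ + Δλ = 3.8568 + 4.3892 = 8.2461 pm

Final frequency:
f' = c/λ' = 299792458/8.2460801e-12 = 3.6355754e+19 Hz

Frequency shift (decrease):
Δf = f₀ - f' = 7.773e+19 - 3.6355754e+19 = 4.137e+19 Hz

(Intermediate values are shown rounded; full precision is carried through to the final answer.)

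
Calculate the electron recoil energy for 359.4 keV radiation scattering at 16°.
9.5324 keV

By energy conservation: K_e = E_initial - E_final

First find the scattered photon energy:
Initial wavelength: λ = hc/E = 3.4498 pm
Compton shift: Δλ = λ_C(1 - cos(16°)) = 0.0940 pm
Final wavelength: λ' = 3.4498 + 0.0940 = 3.5437 pm
Final photon energy: E' = hc/λ' = 349.8676 keV

Electron kinetic energy:
K_e = E - E' = 359.4000 - 349.8676 = 9.5324 keV

(Intermediate values are shown rounded; full precision is carried through to the final answer.)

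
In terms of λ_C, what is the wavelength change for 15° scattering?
0.0341 λ_C

The Compton shift formula is:
Δλ = λ_C(1 - cos θ)

Dividing both sides by λ_C:
Δλ/λ_C = 1 - cos θ

For θ = 15°:
Δλ/λ_C = 1 - cos(15°)
Δλ/λ_C = 1 - 0.9659
Δλ/λ_C = 0.0341

This means the shift is 0.0341 × λ_C = 0.0827 pm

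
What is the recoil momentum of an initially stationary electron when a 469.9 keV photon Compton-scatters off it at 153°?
3.3542e-22 kg·m/s

The electron is initially at rest, so by conservation of momentum:
p⃗_e = p⃗₀ − p⃗'  (incident photon momentum minus scattered photon momentum)

Photon momentum magnitudes (p = h/λ = E/c):
λ₀ = hc/E₀ = 2.6385 pm → p₀ = h/λ₀ = 2.5113e-22 kg·m/s
Δλ = λ_C(1 − cos 153°) = 4.5882 pm
λ' = 7.2267 pm → p' = h/λ' = 9.1689e-23 kg·m/s

The scattered photon makes angle θ = 153° with the incident direction, so by the law of cosines:
|p⃗_e|² = p₀² + p'² − 2p₀p'cos θ
|p⃗_e|² = (2.5113e-22)² + (9.1689e-23)² − 2·2.5113e-22·9.1689e-23·cos(153°)
|p⃗_e| = 3.3542e-22 kg·m/s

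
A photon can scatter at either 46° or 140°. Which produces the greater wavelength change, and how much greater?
140° produces the larger shift by a factor of 5.784

Calculate both shifts using Δλ = λ_C(1 - cos θ):

For θ₁ = 46°:
Δλ₁ = 2.4263 × (1 - cos(46°))
Δλ₁ = 2.4263 × 0.3053
Δλ₁ = 0.7409 pm

For θ₂ = 140°:
Δλ₂ = 2.4263 × (1 - cos(140°))
Δλ₂ = 2.4263 × 1.7660
Δλ₂ = 4.2850 pm

The 140° angle produces the larger shift.
Ratio: 4.2850/0.7409 = 5.784

(Intermediate values are shown rounded; full precision is carried through to the final answer.)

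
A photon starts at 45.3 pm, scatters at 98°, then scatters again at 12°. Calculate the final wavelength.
48.1170 pm

Apply Compton shift twice:

First scattering at θ₁ = 98°:
Δλ₁ = λ_C(1 - cos(98°))
Δλ₁ = 2.4263 × 1.1392
Δλ₁ = 2.7640 pm

After first scattering:
λ₁ = 45.3 + 2.7640 = 48.0640 pm

Second scattering at θ₂ = 12°:
Δλ₂ = λ_C(1 - cos(12°))
Δλ₂ = 2.4263 × 0.0219
Δλ₂ = 0.0530 pm

Final wavelength:
λ₂ = 48.0640 + 0.0530 = 48.1170 pm

Total shift: Δλ_total = 2.7640 + 0.0530 = 2.8170 pm

(Intermediate values are shown rounded; full precision is carried through to the final answer.)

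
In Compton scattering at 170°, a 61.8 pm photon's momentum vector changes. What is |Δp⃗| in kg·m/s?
2.0590e-23 kg·m/s

Photon momentum magnitude is p = h/λ.

Initial momentum:
p₀ = h/λ = 6.6261e-34/6.1800e-11 = 1.0722e-23 kg·m/s

After scattering:
λ' = λ + Δλ = 61.8 + 4.8158 = 66.6158 pm
p' = h/λ' = 6.6261e-34/6.6616e-11 = 9.9467e-24 kg·m/s

Momentum is a vector; the scattered photon's direction makes angle θ = 170° with the incident direction. The magnitude of the vector change Δp⃗ = p⃗₀ − p⃗' is found from the law of cosines:
|Δp⃗|² = p₀² + p'² − 2p₀p'cos θ
|Δp⃗|² = (1.0722e-23)² + (9.9467e-24)² − 2·1.0722e-23·9.9467e-24·cos(170°)
|Δp⃗| = 2.0590e-23 kg·m/s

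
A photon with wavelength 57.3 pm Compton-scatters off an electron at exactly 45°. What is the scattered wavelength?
58.0106 pm

Using the Compton formula: λ' = λ + λ_C(1 − cos θ)

For θ = 45°, cos θ = √2/2 (exact) ≈ 0.7071, so:
1 − cos 45° = 1 − (√2/2) ≈ 0.2929

Δλ = λ_C × 0.2929 = 2.4263 × 0.2929 = 0.7106 pm

λ' = 57.3 + 0.7106 = 58.0106 pm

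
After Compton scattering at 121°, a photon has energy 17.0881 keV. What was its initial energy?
18.0000 keV

Convert final energy to wavelength (hc ≈ 1239.842 keV·pm):
λ' = hc/E' = 1239.842 / 17.0881 = 72.5559 pm

Calculate the Compton shift:
Δλ = λ_C(1 - cos(121°))
Δλ = 2.4263 × (1 - cos(121°))
Δλ = 3.6760 pm

Initial wavelength:
λ = λ' - Δλ = 72.5559 - 3.6760 = 68.8799 pm

Initial energy:
E = hc/λ = 1239.842 / 68.8799 = 18.0000 keV

(Intermediate values are shown rounded; full precision is carried through to the final answer.)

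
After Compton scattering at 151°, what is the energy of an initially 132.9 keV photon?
89.3416 keV

First convert energy to wavelength:
λ = hc/E, with hc ≈ 1239.842 keV·pm (i.e. 1239.842 eV·nm)

For E = 132.9 keV = 132900 eV:
λ = 1239.842 keV·pm / 132.9 keV
λ = 9.3291 pm

Calculate the Compton shift:
Δλ = λ_C(1 - cos(151°)) = 2.4263 × 1.8746
Δλ = 4.5484 pm

Final wavelength:
λ' = 9.3291 + 4.5484 = 13.8775 pm

Final energy:
E' = hc/λ' = 1239.842 / 13.8775 = 89.3416 keV

(Intermediate values are shown rounded; full precision is carried through to the final answer.)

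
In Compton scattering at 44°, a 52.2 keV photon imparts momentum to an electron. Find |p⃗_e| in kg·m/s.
2.0622e-23 kg·m/s

The electron is initially at rest, so by conservation of momentum:
p⃗_e = p⃗₀ − p⃗'  (incident photon momentum minus scattered photon momentum)

Photon momentum magnitudes (p = h/λ = E/c):
λ₀ = hc/E₀ = 23.7518 pm → p₀ = h/λ₀ = 2.7897e-23 kg·m/s
Δλ = λ_C(1 − cos 44°) = 0.6810 pm
λ' = 24.4327 pm → p' = h/λ' = 2.7120e-23 kg·m/s

The scattered photon makes angle θ = 44° with the incident direction, so by the law of cosines:
|p⃗_e|² = p₀² + p'² − 2p₀p'cos θ
|p⃗_e|² = (2.7897e-23)² + (2.7120e-23)² − 2·2.7897e-23·2.7120e-23·cos(44°)
|p⃗_e| = 2.0622e-23 kg·m/s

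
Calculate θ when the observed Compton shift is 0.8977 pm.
50.95°

From the Compton formula Δλ = λ_C(1 - cos θ), we can solve for θ:

cos θ = 1 - Δλ/λ_C

Given:
- Δλ = 0.8977 pm
- λ_C = h/(m_e·c) ≈ 2.42631024 pm

cos θ = 1 - 0.8977/2.42631024
cos θ = 1 - 0.369986
cos θ = 0.630014

θ = arccos(0.630014)
θ = 50.95°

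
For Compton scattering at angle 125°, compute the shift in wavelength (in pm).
3.8180 pm

Using the Compton scattering formula:
Δλ = λ_C(1 - cos θ)

where λ_C = h/(m_e·c) ≈ 2.4263 pm is the Compton wavelength of an electron.

For θ = 125°:
cos(125°) = -0.5736
1 - cos(125°) = 1.5736

Δλ = 2.4263 × 1.5736
Δλ = 3.8180 pm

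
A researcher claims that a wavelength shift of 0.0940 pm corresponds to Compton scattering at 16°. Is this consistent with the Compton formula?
Yes, consistent

Calculate the expected shift for θ = 16°:

Δλ_expected = λ_C(1 - cos(16°))
Δλ_expected = 2.4263 × (1 - cos(16°))
Δλ_expected = 2.4263 × 0.0387
Δλ_expected = 0.0940 pm

Given shift: 0.0940 pm
Expected shift: 0.0940 pm
Difference: 0.0000 pm

The values match. This is consistent with Compton scattering at the stated angle.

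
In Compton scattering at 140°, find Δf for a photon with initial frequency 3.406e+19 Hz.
1.115e+19 Hz (decrease)

Convert frequency to wavelength (c = 299792458 m/s):
λ₀ = c/f₀ = 299792458/3.406e+19 = 8.8018925e-12 m = 8.8019 pm

Calculate Compton shift:
Δλ = λ_C(1 - cos(140°)) = 4.2850 pm

Final wavelength:
λ' = λ₀ + Δλ = 8.8019 + 4.2850 = 13.0869 pm

Final frequency:
f' = c/λ' = 299792458/1.3086864e-11 = 2.2907891e+19 Hz

Frequency shift (decrease):
Δf = f₀ - f' = 3.406e+19 - 2.2907891e+19 = 1.115e+19 Hz

(Intermediate values are shown rounded; full precision is carried through to the final answer.)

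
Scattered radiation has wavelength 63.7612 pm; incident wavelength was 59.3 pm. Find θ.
147.00°

First find the wavelength shift:
Δλ = λ' - λ = 63.7612 - 59.3 = 4.4612 pm

Using Δλ = λ_C(1 - cos θ), with λ_C = h/(m_e·c) ≈ 2.42631024 pm:
cos θ = 1 - Δλ/λ_C
cos θ = 1 - 4.4612/2.42631024
cos θ = -0.838677

θ = arccos(-0.838677)
θ = 147.00°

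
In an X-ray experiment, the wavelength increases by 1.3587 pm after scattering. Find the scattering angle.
63.90°

From the Compton formula Δλ = λ_C(1 - cos θ), we can solve for θ:

cos θ = 1 - Δλ/λ_C

Given:
- Δλ = 1.3587 pm
- λ_C = h/(m_e·c) ≈ 2.42631024 pm

cos θ = 1 - 1.3587/2.42631024
cos θ = 1 - 0.559986
cos θ = 0.440014

θ = arccos(0.440014)
θ = 63.90°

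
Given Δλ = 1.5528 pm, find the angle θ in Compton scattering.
68.90°

From the Compton formula Δλ = λ_C(1 - cos θ), we can solve for θ:

cos θ = 1 - Δλ/λ_C

Given:
- Δλ = 1.5528 pm
- λ_C = h/(m_e·c) ≈ 2.42631024 pm

cos θ = 1 - 1.5528/2.42631024
cos θ = 1 - 0.639984
cos θ = 0.360016

θ = arccos(0.360016)
θ = 68.90°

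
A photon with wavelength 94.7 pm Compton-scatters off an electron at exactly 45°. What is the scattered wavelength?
95.4106 pm

Using the Compton formula: λ' = λ + λ_C(1 − cos θ)

For θ = 45°, cos θ = √2/2 (exact) ≈ 0.7071, so:
1 − cos 45° = 1 − (√2/2) ≈ 0.2929

Δλ = λ_C × 0.2929 = 2.4263 × 0.2929 = 0.7106 pm

λ' = 94.7 + 0.7106 = 95.4106 pm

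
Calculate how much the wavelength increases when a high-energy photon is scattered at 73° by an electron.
1.7169 pm

Using the Compton scattering formula:
Δλ = λ_C(1 - cos θ)

where λ_C = h/(m_e·c) ≈ 2.4263 pm is the Compton wavelength of an electron.

For θ = 73°:
cos(73°) = 0.2924
1 - cos(73°) = 0.7076

Δλ = 2.4263 × 0.7076
Δλ = 1.7169 pm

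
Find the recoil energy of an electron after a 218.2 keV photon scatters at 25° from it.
8.3938 keV

By energy conservation: K_e = E_initial - E_final

First find the scattered photon energy:
Initial wavelength: λ = hc/E = 5.6821 pm
Compton shift: Δλ = λ_C(1 - cos(25°)) = 0.2273 pm
Final wavelength: λ' = 5.6821 + 0.2273 = 5.9095 pm
Final photon energy: E' = hc/λ' = 209.8062 keV

Electron kinetic energy:
K_e = E - E' = 218.2000 - 209.8062 = 8.3938 keV

(Intermediate values are shown rounded; full precision is carried through to the final answer.)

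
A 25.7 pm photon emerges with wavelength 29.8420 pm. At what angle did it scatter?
135.00°

First find the wavelength shift:
Δλ = λ' - λ = 29.8420 - 25.7 = 4.1420 pm

Using Δλ = λ_C(1 - cos θ), with λ_C = h/(m_e·c) ≈ 2.42631024 pm:
cos θ = 1 - Δλ/λ_C
cos θ = 1 - 4.1420/2.42631024
cos θ = -0.707119

θ = arccos(-0.707119)
θ = 135.00°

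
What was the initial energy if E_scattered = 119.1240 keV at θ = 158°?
216.3000 keV

Convert final energy to wavelength (hc ≈ 1239.842 keV·pm):
λ' = hc/E' = 1239.842 / 119.1240 = 10.4080 pm

Calculate the Compton shift:
Δλ = λ_C(1 - cos(158°))
Δλ = 2.4263 × (1 - cos(158°))
Δλ = 4.6759 pm

Initial wavelength:
λ = λ' - Δλ = 10.4080 - 4.6759 = 5.7320 pm

Initial energy:
E = hc/λ = 1239.842 / 5.7320 = 216.3000 keV

(Intermediate values are shown rounded; full precision is carried through to the final answer.)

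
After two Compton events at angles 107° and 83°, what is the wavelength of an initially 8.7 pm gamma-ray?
13.9663 pm

Apply Compton shift twice:

First scattering at θ₁ = 107°:
Δλ₁ = λ_C(1 - cos(107°))
Δλ₁ = 2.4263 × 1.2924
Δλ₁ = 3.1357 pm

After first scattering:
λ₁ = 8.7 + 3.1357 = 11.8357 pm

Second scattering at θ₂ = 83°:
Δλ₂ = λ_C(1 - cos(83°))
Δλ₂ = 2.4263 × 0.8781
Δλ₂ = 2.1306 pm

Final wavelength:
λ₂ = 11.8357 + 2.1306 = 13.9663 pm

Total shift: Δλ_total = 3.1357 + 2.1306 = 5.2663 pm

(Intermediate values are shown rounded; full precision is carried through to the final answer.)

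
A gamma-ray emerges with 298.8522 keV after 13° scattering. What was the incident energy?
303.4000 keV

Convert final energy to wavelength (hc ≈ 1239.842 keV·pm):
λ' = hc/E' = 1239.842 / 298.8522 = 4.1487 pm

Calculate the Compton shift:
Δλ = λ_C(1 - cos(13°))
Δλ = 2.4263 × (1 - cos(13°))
Δλ = 0.0622 pm

Initial wavelength:
λ = λ' - Δλ = 4.1487 - 0.0622 = 4.0865 pm

Initial energy:
E = hc/λ = 1239.842 / 4.0865 = 303.4000 keV

(Intermediate values are shown rounded; full precision is carried through to the final answer.)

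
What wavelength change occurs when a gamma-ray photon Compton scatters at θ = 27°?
0.2645 pm

Using the Compton scattering formula:
Δλ = λ_C(1 - cos θ)

where λ_C = h/(m_e·c) ≈ 2.4263 pm is the Compton wavelength of an electron.

For θ = 27°:
cos(27°) = 0.8910
1 - cos(27°) = 0.1090

Δλ = 2.4263 × 0.1090
Δλ = 0.2645 pm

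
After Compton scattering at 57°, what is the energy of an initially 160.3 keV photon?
140.2638 keV

First convert energy to wavelength:
λ = hc/E, with hc ≈ 1239.842 keV·pm (i.e. 1239.842 eV·nm)

For E = 160.3 keV = 160300 eV:
λ = 1239.842 keV·pm / 160.3 keV
λ = 7.7345 pm

Calculate the Compton shift:
Δλ = λ_C(1 - cos(57°)) = 2.4263 × 0.4554
Δλ = 1.1048 pm

Final wavelength:
λ' = 7.7345 + 1.1048 = 8.8394 pm

Final energy:
E' = hc/λ' = 1239.842 / 8.8394 = 140.2638 keV

(Intermediate values are shown rounded; full precision is carried through to the final answer.)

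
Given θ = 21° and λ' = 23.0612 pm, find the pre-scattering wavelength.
22.9000 pm

From λ' = λ + Δλ, we have λ = λ' - Δλ

First calculate the Compton shift:
Δλ = λ_C(1 - cos θ)
Δλ = 2.4263 × (1 - cos(21°))
Δλ = 2.4263 × 0.0664
Δλ = 0.1612 pm

Initial wavelength:
λ = λ' - Δλ
λ = 23.0612 - 0.1612
λ = 22.9000 pm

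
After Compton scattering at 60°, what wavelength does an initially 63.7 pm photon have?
64.9132 pm

Using the Compton formula: λ' = λ + λ_C(1 − cos θ)

For θ = 60°, cos θ = 1/2 (exact) = 0.5000, so:
1 − cos 60° = 1 − (1/2) = 0.5000

Δλ = λ_C × 0.5000 = 2.4263 × 0.5000 = 1.2132 pm

λ' = 63.7 + 1.2132 = 64.9132 pm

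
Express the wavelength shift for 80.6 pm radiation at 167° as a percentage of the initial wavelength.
5.9435%

Calculate the Compton shift:
Δλ = λ_C(1 - cos(167°))
Δλ = 2.4263 × (1 - cos(167°))
Δλ = 2.4263 × 1.9744
Δλ = 4.7904 pm

Percentage change:
(Δλ/λ₀) × 100 = (4.7904/80.6) × 100
= 5.9435%

(Intermediate values are shown rounded; full precision is carried through to the final answer.)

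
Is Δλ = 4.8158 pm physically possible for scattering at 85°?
No, inconsistent

Calculate the expected shift for θ = 85°:

Δλ_expected = λ_C(1 - cos(85°))
Δλ_expected = 2.4263 × (1 - cos(85°))
Δλ_expected = 2.4263 × 0.9128
Δλ_expected = 2.2148 pm

Given shift: 4.8158 pm
Expected shift: 2.2148 pm
Difference: 2.6009 pm

The values do not match. The given shift corresponds to θ ≈ 170.0°, not 85°.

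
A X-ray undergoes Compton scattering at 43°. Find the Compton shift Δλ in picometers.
0.6518 pm

Using the Compton scattering formula:
Δλ = λ_C(1 - cos θ)

where λ_C = h/(m_e·c) ≈ 2.4263 pm is the Compton wavelength of an electron.

For θ = 43°:
cos(43°) = 0.7314
1 - cos(43°) = 0.2686

Δλ = 2.4263 × 0.2686
Δλ = 0.6518 pm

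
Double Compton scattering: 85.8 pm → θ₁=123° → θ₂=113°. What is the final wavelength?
92.9221 pm

Apply Compton shift twice:

First scattering at θ₁ = 123°:
Δλ₁ = λ_C(1 - cos(123°))
Δλ₁ = 2.4263 × 1.5446
Δλ₁ = 3.7478 pm

After first scattering:
λ₁ = 85.8 + 3.7478 = 89.5478 pm

Second scattering at θ₂ = 113°:
Δλ₂ = λ_C(1 - cos(113°))
Δλ₂ = 2.4263 × 1.3907
Δλ₂ = 3.3743 pm

Final wavelength:
λ₂ = 89.5478 + 3.3743 = 92.9221 pm

Total shift: Δλ_total = 3.7478 + 3.3743 = 7.1221 pm

(Intermediate values are shown rounded; full precision is carried through to the final answer.)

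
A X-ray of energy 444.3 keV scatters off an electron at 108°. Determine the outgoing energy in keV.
207.7959 keV

First convert energy to wavelength:
λ = hc/E, with hc ≈ 1239.842 keV·pm (i.e. 1239.842 eV·nm)

For E = 444.3 keV = 444300 eV:
λ = 1239.842 keV·pm / 444.3 keV
λ = 2.7906 pm

Calculate the Compton shift:
Δλ = λ_C(1 - cos(108°)) = 2.4263 × 1.3090
Δλ = 3.1761 pm

Final wavelength:
λ' = 2.7906 + 3.1761 = 5.9666 pm

Final energy:
E' = hc/λ' = 1239.842 / 5.9666 = 207.7959 keV

(Intermediate values are shown rounded; full precision is carried through to the final answer.)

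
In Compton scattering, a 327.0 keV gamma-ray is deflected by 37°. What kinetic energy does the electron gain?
37.3267 keV

By energy conservation: K_e = E_initial - E_final

First find the scattered photon energy:
Initial wavelength: λ = hc/E = 3.7916 pm
Compton shift: Δλ = λ_C(1 - cos(37°)) = 0.4886 pm
Final wavelength: λ' = 3.7916 + 0.4886 = 4.2801 pm
Final photon energy: E' = hc/λ' = 289.6733 keV

Electron kinetic energy:
K_e = E - E' = 327.0000 - 289.6733 = 37.3267 keV

(Intermediate values are shown rounded; full precision is carried through to the final answer.)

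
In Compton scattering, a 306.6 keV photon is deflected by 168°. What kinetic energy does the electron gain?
166.4010 keV

By energy conservation: K_e = E_initial - E_final

First find the scattered photon energy:
Initial wavelength: λ = hc/E = 4.0438 pm
Compton shift: Δλ = λ_C(1 - cos(168°)) = 4.7996 pm
Final wavelength: λ' = 4.0438 + 4.7996 = 8.8434 pm
Final photon energy: E' = hc/λ' = 140.1990 keV

Electron kinetic energy:
K_e = E - E' = 306.6000 - 140.1990 = 166.4010 keV

(Intermediate values are shown rounded; full precision is carried through to the final answer.)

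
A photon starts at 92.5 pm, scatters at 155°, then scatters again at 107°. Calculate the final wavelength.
100.2610 pm

Apply Compton shift twice:

First scattering at θ₁ = 155°:
Δλ₁ = λ_C(1 - cos(155°))
Δλ₁ = 2.4263 × 1.9063
Δλ₁ = 4.6253 pm

After first scattering:
λ₁ = 92.5 + 4.6253 = 97.1253 pm

Second scattering at θ₂ = 107°:
Δλ₂ = λ_C(1 - cos(107°))
Δλ₂ = 2.4263 × 1.2924
Δλ₂ = 3.1357 pm

Final wavelength:
λ₂ = 97.1253 + 3.1357 = 100.2610 pm

Total shift: Δλ_total = 4.6253 + 3.1357 = 7.7610 pm

(Intermediate values are shown rounded; full precision is carried through to the final answer.)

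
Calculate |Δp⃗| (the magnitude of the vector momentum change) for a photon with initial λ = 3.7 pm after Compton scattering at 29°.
8.7271e-23 kg·m/s

Photon momentum magnitude is p = h/λ.

Initial momentum:
p₀ = h/λ = 6.6261e-34/3.7000e-12 = 1.7908e-22 kg·m/s

After scattering:
λ' = λ + Δλ = 3.7 + 0.3042 = 4.0042 pm
p' = h/λ' = 6.6261e-34/4.0042e-12 = 1.6548e-22 kg·m/s

Momentum is a vector; the scattered photon's direction makes angle θ = 29° with the incident direction. The magnitude of the vector change Δp⃗ = p⃗₀ − p⃗' is found from the law of cosines:
|Δp⃗|² = p₀² + p'² − 2p₀p'cos θ
|Δp⃗|² = (1.7908e-22)² + (1.6548e-22)² − 2·1.7908e-22·1.6548e-22·cos(29°)
|Δp⃗| = 8.7271e-23 kg·m/s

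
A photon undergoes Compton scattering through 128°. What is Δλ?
3.9201 pm

Using the Compton scattering formula:
Δλ = λ_C(1 - cos θ)

where λ_C = h/(m_e·c) ≈ 2.4263 pm is the Compton wavelength of an electron.

For θ = 128°:
cos(128°) = -0.6157
1 - cos(128°) = 1.6157

Δλ = 2.4263 × 1.6157
Δλ = 3.9201 pm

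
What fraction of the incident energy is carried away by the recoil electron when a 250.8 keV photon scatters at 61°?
0.2018 (or 20.18%)

Calculate initial and final photon energies:

Initial: E₀ = 250.8 keV → λ₀ = 4.9435 pm
Compton shift: Δλ = 1.2500 pm
Final wavelength: λ' = 6.1936 pm
Final energy: E' = 200.1824 keV

Fractional energy loss:
(E₀ - E')/E₀ = (250.8000 - 200.1824)/250.8000
= 50.6176/250.8000
= 0.2018
= 20.18%

(Intermediate values are shown rounded; full precision is carried through to the final answer.)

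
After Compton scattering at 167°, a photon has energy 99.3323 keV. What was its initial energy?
161.2000 keV

Convert final energy to wavelength (hc ≈ 1239.842 keV·pm):
λ' = hc/E' = 1239.842 / 99.3323 = 12.4818 pm

Calculate the Compton shift:
Δλ = λ_C(1 - cos(167°))
Δλ = 2.4263 × (1 - cos(167°))
Δλ = 4.7904 pm

Initial wavelength:
λ = λ' - Δλ = 12.4818 - 4.7904 = 7.6913 pm

Initial energy:
E = hc/λ = 1239.842 / 7.6913 = 161.2000 keV

(Intermediate values are shown rounded; full precision is carried through to the final answer.)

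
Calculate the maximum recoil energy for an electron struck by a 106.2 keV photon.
31.1818 keV

Maximum energy transfer occurs at θ = 180° (backscattering).

Initial photon: E₀ = 106.2 keV → λ₀ = 11.6746 pm

Maximum Compton shift (at 180°):
Δλ_max = 2λ_C = 2 × 2.4263 = 4.8526 pm

Final wavelength:
λ' = 11.6746 + 4.8526 = 16.5272 pm

Minimum photon energy (maximum energy to electron):
E'_min = hc/λ' = 75.0182 keV

Maximum electron kinetic energy:
K_max = E₀ - E'_min = 106.2000 - 75.0182 = 31.1818 keV

(Intermediate values are shown rounded; full precision is carried through to the final answer.)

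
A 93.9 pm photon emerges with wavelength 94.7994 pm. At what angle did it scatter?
51.00°

First find the wavelength shift:
Δλ = λ' - λ = 94.7994 - 93.9 = 0.8994 pm

Using Δλ = λ_C(1 - cos θ), with λ_C = h/(m_e·c) ≈ 2.42631024 pm:
cos θ = 1 - Δλ/λ_C
cos θ = 1 - 0.8994/2.42631024
cos θ = 0.629314

θ = arccos(0.629314)
θ = 51.00°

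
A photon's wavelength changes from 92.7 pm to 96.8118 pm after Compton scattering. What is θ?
134.00°

First find the wavelength shift:
Δλ = λ' - λ = 96.8118 - 92.7 = 4.1118 pm

Using Δλ = λ_C(1 - cos θ), with λ_C = h/(m_e·c) ≈ 2.42631024 pm:
cos θ = 1 - Δλ/λ_C
cos θ = 1 - 4.1118/2.42631024
cos θ = -0.694672

θ = arccos(-0.694672)
θ = 134.00°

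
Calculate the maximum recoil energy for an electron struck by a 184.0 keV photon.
77.0331 keV

Maximum energy transfer occurs at θ = 180° (backscattering).

Initial photon: E₀ = 184.0 keV → λ₀ = 6.7383 pm

Maximum Compton shift (at 180°):
Δλ_max = 2λ_C = 2 × 2.4263 = 4.8526 pm

Final wavelength:
λ' = 6.7383 + 4.8526 = 11.5909 pm

Minimum photon energy (maximum energy to electron):
E'_min = hc/λ' = 106.9669 keV

Maximum electron kinetic energy:
K_max = E₀ - E'_min = 184.0000 - 106.9669 = 77.0331 keV

(Intermediate values are shown rounded; full precision is carried through to the final answer.)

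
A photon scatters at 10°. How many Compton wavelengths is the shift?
0.0152 λ_C

The Compton shift formula is:
Δλ = λ_C(1 - cos θ)

Dividing both sides by λ_C:
Δλ/λ_C = 1 - cos θ

For θ = 10°:
Δλ/λ_C = 1 - cos(10°)
Δλ/λ_C = 1 - 0.9848
Δλ/λ_C = 0.0152

This means the shift is 0.0152 × λ_C = 0.0369 pm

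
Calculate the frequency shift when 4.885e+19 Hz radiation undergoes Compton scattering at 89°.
1.367e+19 Hz (decrease)

Convert frequency to wavelength (c = 299792458 m/s):
λ₀ = c/f₀ = 299792458/4.885e+19 = 6.1370002e-12 m = 6.1370 pm

Calculate Compton shift:
Δλ = λ_C(1 - cos(89°)) = 2.3840 pm

Final wavelength:
λ' = λ₀ + Δλ = 6.1370 + 2.3840 = 8.5210 pm

Final frequency:
f' = c/λ' = 299792458/8.5209654e-12 = 3.5182921e+19 Hz

Frequency shift (decrease):
Δf = f₀ - f' = 4.885e+19 - 3.5182921e+19 = 1.367e+19 Hz

(Intermediate values are shown rounded; full precision is carried through to the final answer.)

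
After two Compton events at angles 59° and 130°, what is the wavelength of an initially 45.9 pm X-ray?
51.0626 pm

Apply Compton shift twice:

First scattering at θ₁ = 59°:
Δλ₁ = λ_C(1 - cos(59°))
Δλ₁ = 2.4263 × 0.4850
Δλ₁ = 1.1767 pm

After first scattering:
λ₁ = 45.9 + 1.1767 = 47.0767 pm

Second scattering at θ₂ = 130°:
Δλ₂ = λ_C(1 - cos(130°))
Δλ₂ = 2.4263 × 1.6428
Δλ₂ = 3.9859 pm

Final wavelength:
λ₂ = 47.0767 + 3.9859 = 51.0626 pm

Total shift: Δλ_total = 1.1767 + 3.9859 = 5.1626 pm

(Intermediate values are shown rounded; full precision is carried through to the final answer.)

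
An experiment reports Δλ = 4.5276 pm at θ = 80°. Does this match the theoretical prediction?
No, inconsistent

Calculate the expected shift for θ = 80°:

Δλ_expected = λ_C(1 - cos(80°))
Δλ_expected = 2.4263 × (1 - cos(80°))
Δλ_expected = 2.4263 × 0.8264
Δλ_expected = 2.0050 pm

Given shift: 4.5276 pm
Expected shift: 2.0050 pm
Difference: 2.5226 pm

The values do not match. The given shift corresponds to θ ≈ 150.0°, not 80°.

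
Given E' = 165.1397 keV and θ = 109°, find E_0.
288.8999 keV

Convert final energy to wavelength (hc ≈ 1239.842 keV·pm):
λ' = hc/E' = 1239.842 / 165.1397 = 7.5078 pm

Calculate the Compton shift:
Δλ = λ_C(1 - cos(109°))
Δλ = 2.4263 × (1 - cos(109°))
Δλ = 3.2162 pm

Initial wavelength:
λ = λ' - Δλ = 7.5078 - 3.2162 = 4.2916 pm

Initial energy:
E = hc/λ = 1239.842 / 4.2916 = 288.8999 keV

(Intermediate values are shown rounded; full precision is carried through to the final answer.)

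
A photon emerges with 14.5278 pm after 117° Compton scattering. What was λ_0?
11.0000 pm

From λ' = λ + Δλ, we have λ = λ' - Δλ

First calculate the Compton shift:
Δλ = λ_C(1 - cos θ)
Δλ = 2.4263 × (1 - cos(117°))
Δλ = 2.4263 × 1.4540
Δλ = 3.5278 pm

Initial wavelength:
λ = λ' - Δλ
λ = 14.5278 - 3.5278
λ = 11.0000 pm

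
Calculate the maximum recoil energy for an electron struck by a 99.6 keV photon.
27.9363 keV

Maximum energy transfer occurs at θ = 180° (backscattering).

Initial photon: E₀ = 99.6 keV → λ₀ = 12.4482 pm

Maximum Compton shift (at 180°):
Δλ_max = 2λ_C = 2 × 2.4263 = 4.8526 pm

Final wavelength:
λ' = 12.4482 + 4.8526 = 17.3008 pm

Minimum photon energy (maximum energy to electron):
E'_min = hc/λ' = 71.6637 keV

Maximum electron kinetic energy:
K_max = E₀ - E'_min = 99.6000 - 71.6637 = 27.9363 keV

(Intermediate values are shown rounded; full precision is carried through to the final answer.)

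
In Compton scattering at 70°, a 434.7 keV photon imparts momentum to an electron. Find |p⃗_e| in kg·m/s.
2.2910e-22 kg·m/s

The electron is initially at rest, so by conservation of momentum:
p⃗_e = p⃗₀ − p⃗'  (incident photon momentum minus scattered photon momentum)

Photon momentum magnitudes (p = h/λ = E/c):
λ₀ = hc/E₀ = 2.8522 pm → p₀ = h/λ₀ = 2.3232e-22 kg·m/s
Δλ = λ_C(1 − cos 70°) = 1.5965 pm
λ' = 4.4486 pm → p' = h/λ' = 1.4895e-22 kg·m/s

The scattered photon makes angle θ = 70° with the incident direction, so by the law of cosines:
|p⃗_e|² = p₀² + p'² − 2p₀p'cos θ
|p⃗_e|² = (2.3232e-22)² + (1.4895e-22)² − 2·2.3232e-22·1.4895e-22·cos(70°)
|p⃗_e| = 2.2910e-22 kg·m/s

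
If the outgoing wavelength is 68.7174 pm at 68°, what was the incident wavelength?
67.2000 pm

From λ' = λ + Δλ, we have λ = λ' - Δλ

First calculate the Compton shift:
Δλ = λ_C(1 - cos θ)
Δλ = 2.4263 × (1 - cos(68°))
Δλ = 2.4263 × 0.6254
Δλ = 1.5174 pm

Initial wavelength:
λ = λ' - Δλ
λ = 68.7174 - 1.5174
λ = 67.2000 pm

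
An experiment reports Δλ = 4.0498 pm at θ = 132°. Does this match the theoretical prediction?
Yes, consistent

Calculate the expected shift for θ = 132°:

Δλ_expected = λ_C(1 - cos(132°))
Δλ_expected = 2.4263 × (1 - cos(132°))
Δλ_expected = 2.4263 × 1.6691
Δλ_expected = 4.0498 pm

Given shift: 4.0498 pm
Expected shift: 4.0498 pm
Difference: 0.0000 pm

The values match. This is consistent with Compton scattering at the stated angle.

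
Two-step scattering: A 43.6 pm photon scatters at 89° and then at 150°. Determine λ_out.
50.5115 pm

Apply Compton shift twice:

First scattering at θ₁ = 89°:
Δλ₁ = λ_C(1 - cos(89°))
Δλ₁ = 2.4263 × 0.9825
Δλ₁ = 2.3840 pm

After first scattering:
λ₁ = 43.6 + 2.3840 = 45.9840 pm

Second scattering at θ₂ = 150°:
Δλ₂ = λ_C(1 - cos(150°))
Δλ₂ = 2.4263 × 1.8660
Δλ₂ = 4.5276 pm

Final wavelength:
λ₂ = 45.9840 + 4.5276 = 50.5115 pm

Total shift: Δλ_total = 2.3840 + 4.5276 = 6.9115 pm

(Intermediate values are shown rounded; full precision is carried through to the final answer.)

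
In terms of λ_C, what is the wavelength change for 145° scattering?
1.8192 λ_C

The Compton shift formula is:
Δλ = λ_C(1 - cos θ)

Dividing both sides by λ_C:
Δλ/λ_C = 1 - cos θ

For θ = 145°:
Δλ/λ_C = 1 - cos(145°)
Δλ/λ_C = 1 - -0.8192
Δλ/λ_C = 1.8192

This means the shift is 1.8192 × λ_C = 4.4138 pm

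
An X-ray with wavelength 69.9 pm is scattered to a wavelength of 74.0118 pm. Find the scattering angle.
134.00°

First find the wavelength shift:
Δλ = λ' - λ = 74.0118 - 69.9 = 4.1118 pm

Using Δλ = λ_C(1 - cos θ), with λ_C = h/(m_e·c) ≈ 2.42631024 pm:
cos θ = 1 - Δλ/λ_C
cos θ = 1 - 4.1118/2.42631024
cos θ = -0.694672

θ = arccos(-0.694672)
θ = 134.00°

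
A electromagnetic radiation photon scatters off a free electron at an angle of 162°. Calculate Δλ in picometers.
4.7339 pm

Using the Compton scattering formula:
Δλ = λ_C(1 - cos θ)

where λ_C = h/(m_e·c) ≈ 2.4263 pm is the Compton wavelength of an electron.

For θ = 162°:
cos(162°) = -0.9511
1 - cos(162°) = 1.9511

Δλ = 2.4263 × 1.9511
Δλ = 4.7339 pm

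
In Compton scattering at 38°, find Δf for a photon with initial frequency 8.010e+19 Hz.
9.678e+18 Hz (decrease)

Convert frequency to wavelength (c = 299792458 m/s):
λ₀ = c/f₀ = 299792458/8.010e+19 = 3.7427273e-12 m = 3.7427 pm

Calculate Compton shift:
Δλ = λ_C(1 - cos(38°)) = 0.5144 pm

Final wavelength:
λ' = λ₀ + Δλ = 3.7427 + 0.5144 = 4.2571 pm

Final frequency:
f' = c/λ' = 299792458/4.2570790e-12 = 7.0422104e+19 Hz

Frequency shift (decrease):
Δf = f₀ - f' = 8.010e+19 - 7.0422104e+19 = 9.678e+18 Hz

(Intermediate values are shown rounded; full precision is carried through to the final answer.)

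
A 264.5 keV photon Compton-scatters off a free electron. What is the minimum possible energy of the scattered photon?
129.9609 keV (at θ = 180°)

The scattered photon has minimum energy when its wavelength is maximum, i.e., when the Compton shift Δλ = λ_C(1 − cos θ) is maximum. This occurs at θ = 180° (backscattering), giving Δλ_max = 2λ_C = 4.8526 pm.

Initial wavelength: λ₀ = hc/E₀ = 4.6875 pm
Maximum final wavelength: λ'_max = λ₀ + 2λ_C = 4.6875 + 4.8526 = 9.5401 pm
Minimum final energy: E'_min = hc/λ'_max = 129.9609 keV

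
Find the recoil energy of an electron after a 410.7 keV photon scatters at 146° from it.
244.4270 keV

By energy conservation: K_e = E_initial - E_final

First find the scattered photon energy:
Initial wavelength: λ = hc/E = 3.0189 pm
Compton shift: Δλ = λ_C(1 - cos(146°)) = 4.4378 pm
Final wavelength: λ' = 3.0189 + 4.4378 = 7.4567 pm
Final photon energy: E' = hc/λ' = 166.2730 keV

Electron kinetic energy:
K_e = E - E' = 410.7000 - 166.2730 = 244.4270 keV

(Intermediate values are shown rounded; full precision is carried through to the final answer.)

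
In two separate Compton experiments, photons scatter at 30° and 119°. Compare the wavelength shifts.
119° produces the larger shift by a factor of 11.083

Calculate both shifts using Δλ = λ_C(1 - cos θ):

For θ₁ = 30°:
Δλ₁ = 2.4263 × (1 - cos(30°))
Δλ₁ = 2.4263 × 0.1340
Δλ₁ = 0.3251 pm

For θ₂ = 119°:
Δλ₂ = 2.4263 × (1 - cos(119°))
Δλ₂ = 2.4263 × 1.4848
Δλ₂ = 3.6026 pm

The 119° angle produces the larger shift.
Ratio: 3.6026/0.3251 = 11.083

(Intermediate values are shown rounded; full precision is carried through to the final answer.)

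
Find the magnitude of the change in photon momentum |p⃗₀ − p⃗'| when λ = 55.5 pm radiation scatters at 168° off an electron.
2.2802e-23 kg·m/s

Photon momentum magnitude is p = h/λ.

Initial momentum:
p₀ = h/λ = 6.6261e-34/5.5500e-11 = 1.1939e-23 kg·m/s

After scattering:
λ' = λ + Δλ = 55.5 + 4.7996 = 60.2996 pm
p' = h/λ' = 6.6261e-34/6.0300e-11 = 1.0989e-23 kg·m/s

Momentum is a vector; the scattered photon's direction makes angle θ = 168° with the incident direction. The magnitude of the vector change Δp⃗ = p⃗₀ − p⃗' is found from the law of cosines:
|Δp⃗|² = p₀² + p'² − 2p₀p'cos θ
|Δp⃗|² = (1.1939e-23)² + (1.0989e-23)² − 2·1.1939e-23·1.0989e-23·cos(168°)
|Δp⃗| = 2.2802e-23 kg·m/s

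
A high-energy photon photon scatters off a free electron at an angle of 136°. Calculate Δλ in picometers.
4.1717 pm

Using the Compton scattering formula:
Δλ = λ_C(1 - cos θ)

where λ_C = h/(m_e·c) ≈ 2.4263 pm is the Compton wavelength of an electron.

For θ = 136°:
cos(136°) = -0.7193
1 - cos(136°) = 1.7193

Δλ = 2.4263 × 1.7193
Δλ = 4.1717 pm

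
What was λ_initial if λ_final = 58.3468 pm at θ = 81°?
56.3000 pm

From λ' = λ + Δλ, we have λ = λ' - Δλ

First calculate the Compton shift:
Δλ = λ_C(1 - cos θ)
Δλ = 2.4263 × (1 - cos(81°))
Δλ = 2.4263 × 0.8436
Δλ = 2.0468 pm

Initial wavelength:
λ = λ' - Δλ
λ = 58.3468 - 2.0468
λ = 56.3000 pm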